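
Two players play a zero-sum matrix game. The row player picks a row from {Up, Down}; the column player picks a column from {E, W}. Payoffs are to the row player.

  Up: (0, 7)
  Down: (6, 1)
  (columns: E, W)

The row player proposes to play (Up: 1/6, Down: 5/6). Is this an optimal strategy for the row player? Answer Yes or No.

Against E this mix gives (1/6)·0 + (5/6)·6 = 5.
Against W this mix gives (1/6)·7 + (5/6)·1 = 2.
The column player will play W, holding the row player to 2. Shifting weight toward the row that does better against W would raise this floor (the equalizing mix achieves 7/2 against both W and E), so the proposed strategy is not optimal.

No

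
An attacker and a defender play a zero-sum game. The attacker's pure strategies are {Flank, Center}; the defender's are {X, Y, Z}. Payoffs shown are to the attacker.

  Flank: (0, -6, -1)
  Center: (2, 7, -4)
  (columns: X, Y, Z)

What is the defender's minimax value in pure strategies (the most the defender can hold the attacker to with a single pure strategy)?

-1

Column maxima: X → 2, Y → 7, Z → -1.
The smallest of these is -1.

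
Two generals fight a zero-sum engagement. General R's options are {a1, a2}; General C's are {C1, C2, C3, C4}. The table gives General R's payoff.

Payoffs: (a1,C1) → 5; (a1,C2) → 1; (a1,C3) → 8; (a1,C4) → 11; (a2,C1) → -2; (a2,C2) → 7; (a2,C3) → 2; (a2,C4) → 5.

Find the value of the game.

37/13

Row minima: a1 → 1, a2 → -2; maximin = 1.
Column maxima: C1 → 5, C2 → 7, C3 → 8, C4 → 11; minimax = 5.
1 ≠ 5, so there is no saddle point; optimal play is mixed.
C3 is strictly dominated by C1 (it gives General R strictly more in every row), so General C never plays it.
C4 is strictly dominated by C1 (it gives General R strictly more in every row), so General C never plays it.
On the remaining 2×2 (a1, a2 vs C1, C2):
Let General R play a1 with probability p. Expected payoff against C1: 5p + (-2)(1−p) = 7p − 2; against C2: 1p + 7(1−p) = −6p + 7.
Setting these equal: 7p − 2 = −6p + 7 ⇒ 13p = 9 ⇒ p = 9/13, and the value is (7)·(9/13) − 2 = 37/13.
For General C: with q = P(C1), equating a1's and a2's payoffs gives 4q + 1 = −9q + 7 ⇒ q = 6/13.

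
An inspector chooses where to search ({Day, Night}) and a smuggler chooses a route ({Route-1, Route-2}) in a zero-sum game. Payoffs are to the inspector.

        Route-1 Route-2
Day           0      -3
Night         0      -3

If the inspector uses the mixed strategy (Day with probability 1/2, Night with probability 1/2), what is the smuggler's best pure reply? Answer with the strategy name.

Route-2

If the smuggler plays Route-1, the inspector's expected payoff is (1/2)·0 + (1/2)·0 = 0.
If the smuggler plays Route-2, the inspector's expected payoff is (1/2)·(-3) + (1/2)·(-3) = -3.
The smuggler minimizes the inspector's payoff; the smallest is -3, so the best response is Route-2.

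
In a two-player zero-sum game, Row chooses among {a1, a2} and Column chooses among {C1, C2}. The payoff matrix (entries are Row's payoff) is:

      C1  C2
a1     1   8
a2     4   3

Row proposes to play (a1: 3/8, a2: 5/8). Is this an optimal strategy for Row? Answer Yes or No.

Against C1 this mix gives (3/8)·1 + (5/8)·4 = 23/8.
Against C2 this mix gives (3/8)·8 + (5/8)·3 = 39/8.
Column will play C1, holding Row to 23/8. Shifting weight toward the row that does better against C1 would raise this floor (the equalizing mix achieves 29/8 against both C1 and C2), so the proposed strategy is not optimal.

No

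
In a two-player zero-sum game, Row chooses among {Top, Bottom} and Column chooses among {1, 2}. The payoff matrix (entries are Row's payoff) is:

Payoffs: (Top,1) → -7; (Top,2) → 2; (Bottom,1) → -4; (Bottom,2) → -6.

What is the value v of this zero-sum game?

-50/11

Row minima: Top → -7, Bottom → -6; maximin = -6.
Column maxima: 1 → -4, 2 → 2; minimax = -4.
-6 ≠ -4, so there is no saddle point; optimal play is mixed.
Let Row play Top with probability p. Expected payoff against 1: (-7)p + (-4)(1−p) = −3p − 4; against 2: 2p + (-6)(1−p) = 8p − 6.
Setting these equal: −3p − 4 = 8p − 6 ⇒ −11p = -2 ⇒ p = 2/11, and the value is (-3)·(2/11) − 4 = -50/11.
For Column: with q = P(1), equating Top's and Bottom's payoffs gives −9q + 2 = 2q − 6 ⇒ q = 8/11.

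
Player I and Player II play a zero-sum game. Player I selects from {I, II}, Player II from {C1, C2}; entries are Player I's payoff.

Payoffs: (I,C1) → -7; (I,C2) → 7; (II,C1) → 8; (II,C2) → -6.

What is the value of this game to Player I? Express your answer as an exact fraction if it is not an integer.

Row minima: I → -7, II → -6; maximin = -6.
Column maxima: C1 → 8, C2 → 7; minimax = 7.
-6 ≠ 7, so there is no saddle point; optimal play is mixed.
Let Player I play I with probability p. Expected payoff against C1: (-7)p + 8(1−p) = −15p + 8; against C2: 7p + (-6)(1−p) = 13p − 6.
Setting these equal: −15p + 8 = 13p − 6 ⇒ −28p = -14 ⇒ p = 1/2, and the value is (-15)·(1/2) + 8 = 1/2.
For Player II: with q = P(C1), equating I's and II's payoffs gives −14q + 7 = 14q − 6 ⇒ q = 13/28.

1/2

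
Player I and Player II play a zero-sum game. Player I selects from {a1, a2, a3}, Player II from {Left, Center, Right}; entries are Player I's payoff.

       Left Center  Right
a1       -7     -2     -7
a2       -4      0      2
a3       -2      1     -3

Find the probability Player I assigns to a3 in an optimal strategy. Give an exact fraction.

6/7

Row minima: a1 → -7, a2 → -4, a3 → -3; maximin = -3.
Column maxima: Left → -2, Center → 1, Right → 2; minimax = -2.
-3 ≠ -2, so there is no saddle point; optimal play is mixed.
a1 is strictly dominated by a2, so Player I never plays it.
Center is strictly dominated by Left (it gives Player I strictly more in every row), so Player II never plays it.
On the remaining 2×2 (a2, a3 vs Left, Right):
Let Player I play a2 with probability p. Expected payoff against Left: (-4)p + (-2)(1−p) = −2p − 2; against Right: 2p + (-3)(1−p) = 5p − 3.
Setting these equal: −2p − 2 = 5p − 3 ⇒ −7p = -1 ⇒ p = 1/7, and the value is (-2)·(1/7) − 2 = -16/7.
For Player II: with q = P(Left), equating a2's and a3's payoffs gives −6q + 2 = q − 3 ⇒ q = 5/7.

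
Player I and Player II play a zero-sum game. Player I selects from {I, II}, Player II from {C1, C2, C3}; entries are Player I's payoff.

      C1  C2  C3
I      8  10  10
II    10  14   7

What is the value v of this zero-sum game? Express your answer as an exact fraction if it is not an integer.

Row minima: I → 8, II → 7; maximin = 8.
Column maxima: C1 → 10, C2 → 14, C3 → 10; minimax = 10.
8 ≠ 10, so there is no saddle point; optimal play is mixed.
C2 is strictly dominated by C1 (it gives Player I strictly more in every row), so Player II never plays it.
On the remaining 2×2 (I, II vs C1, C3):
Let Player I play I with probability p. Expected payoff against C1: 8p + 10(1−p) = −2p + 10; against C3: 10p + 7(1−p) = 3p + 7.
Setting these equal: −2p + 10 = 3p + 7 ⇒ −5p = -3 ⇒ p = 3/5, and the value is (-2)·(3/5) + 10 = 44/5.
For Player II: with q = P(C1), equating I's and II's payoffs gives −2q + 10 = 3q + 7 ⇒ q = 3/5.

44/5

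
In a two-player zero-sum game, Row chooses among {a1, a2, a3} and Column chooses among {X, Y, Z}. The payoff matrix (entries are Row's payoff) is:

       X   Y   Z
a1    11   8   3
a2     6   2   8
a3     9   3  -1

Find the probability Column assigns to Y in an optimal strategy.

Row minima: a1 → 3, a2 → 2, a3 → -1; maximin = 3.
Column maxima: X → 11, Y → 8, Z → 8; minimax = 8.
3 ≠ 8, so there is no saddle point; optimal play is mixed.
a3 is strictly dominated by a1, so Row never plays it.
X is strictly dominated by Y (it gives Row strictly more in every row), so Column never plays it.
On the remaining 2×2 (a1, a2 vs Y, Z):
Let Row play a1 with probability p. Expected payoff against Y: 8p + 2(1−p) = 6p + 2; against Z: 3p + 8(1−p) = −5p + 8.
Setting these equal: 6p + 2 = −5p + 8 ⇒ 11p = 6 ⇒ p = 6/11, and the value is (6)·(6/11) + 2 = 58/11.
For Column: with q = P(Y), equating a1's and a2's payoffs gives 5q + 3 = −6q + 8 ⇒ q = 5/11.

5/11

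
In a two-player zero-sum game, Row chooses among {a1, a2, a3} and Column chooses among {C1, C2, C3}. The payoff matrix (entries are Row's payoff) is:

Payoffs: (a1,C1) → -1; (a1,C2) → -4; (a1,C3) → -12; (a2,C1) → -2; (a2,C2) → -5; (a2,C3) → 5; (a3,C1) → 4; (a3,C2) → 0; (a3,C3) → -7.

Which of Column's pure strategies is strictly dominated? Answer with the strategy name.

C1

C2 holds Row's payoff strictly below C1 in every row: -4 < -1, -5 < -2, 0 < 4.
So C1 is strictly dominated for Column.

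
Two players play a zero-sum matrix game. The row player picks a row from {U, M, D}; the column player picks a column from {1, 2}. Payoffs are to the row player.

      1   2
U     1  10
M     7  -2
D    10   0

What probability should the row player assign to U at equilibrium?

Row minima: U → 1, M → -2, D → 0; maximin = 1.
Column maxima: 1 → 10, 2 → 10; minimax = 10.
1 ≠ 10, so there is no saddle point; optimal play is mixed.
M is strictly dominated by D, so the row player never plays it.
On the remaining 2×2 (U, D vs 1, 2):
Let the row player play U with probability p. Expected payoff against 1: 1p + 10(1−p) = −9p + 10; against 2: 10p + 0(1−p) = 10p.
Setting these equal: −9p + 10 = 10p ⇒ −19p = -10 ⇒ p = 10/19, and the value is (-9)·(10/19) + 10 = 100/19.
For the column player: with q = P(1), equating U's and D's payoffs gives −9q + 10 = 10q ⇒ q = 10/19.

10/19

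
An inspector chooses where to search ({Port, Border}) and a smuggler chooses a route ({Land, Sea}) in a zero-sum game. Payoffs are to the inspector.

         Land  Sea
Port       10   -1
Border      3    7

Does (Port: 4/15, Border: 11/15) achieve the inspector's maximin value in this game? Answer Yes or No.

Against Land this mix gives (4/15)·10 + (11/15)·3 = 73/15.
Against Sea this mix gives (4/15)·(-1) + (11/15)·7 = 73/15.
All of the smuggler's active replies (Land, Sea) yield 73/15, and no column does worse for the inspector. The mix makes the smuggler indifferent and guarantees 73/15, so it is optimal.

Yes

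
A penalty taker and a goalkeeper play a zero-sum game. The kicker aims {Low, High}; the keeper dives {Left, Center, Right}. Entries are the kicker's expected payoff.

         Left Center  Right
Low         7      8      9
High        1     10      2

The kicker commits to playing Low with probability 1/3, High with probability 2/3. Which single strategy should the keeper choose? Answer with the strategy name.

Left

If the keeper plays Left, the kicker's expected payoff is (1/3)·7 + (2/3)·1 = 3.
If the keeper plays Center, the kicker's expected payoff is (1/3)·8 + (2/3)·10 = 28/3.
If the keeper plays Right, the kicker's expected payoff is (1/3)·9 + (2/3)·2 = 13/3.
The keeper minimizes the kicker's payoff; the smallest is 3, so the best response is Left.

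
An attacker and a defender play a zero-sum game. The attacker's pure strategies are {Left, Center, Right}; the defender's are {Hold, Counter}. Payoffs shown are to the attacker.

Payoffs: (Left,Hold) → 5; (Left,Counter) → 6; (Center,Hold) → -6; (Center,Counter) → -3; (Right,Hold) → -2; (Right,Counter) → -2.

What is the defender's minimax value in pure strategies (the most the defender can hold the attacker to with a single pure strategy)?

5

Column maxima: Hold → 5, Counter → 6.
The smallest of these is 5.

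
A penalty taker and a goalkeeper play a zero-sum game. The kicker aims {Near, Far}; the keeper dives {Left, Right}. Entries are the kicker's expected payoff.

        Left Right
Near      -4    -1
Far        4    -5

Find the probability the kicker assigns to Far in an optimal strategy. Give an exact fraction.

Row minima: Near → -4, Far → -5; maximin = -4.
Column maxima: Left → 4, Right → -1; minimax = -1.
-4 ≠ -1, so there is no saddle point; optimal play is mixed.
Let the kicker play Near with probability p. Expected payoff against Left: (-4)p + 4(1−p) = −8p + 4; against Right: (-1)p + (-5)(1−p) = 4p − 5.
Setting these equal: −8p + 4 = 4p − 5 ⇒ −12p = -9 ⇒ p = 3/4, and the value is (-8)·(3/4) + 4 = -2.
For the keeper: with q = P(Left), equating Near's and Far's payoffs gives −3q − 1 = 9q − 5 ⇒ q = 1/3.

1/4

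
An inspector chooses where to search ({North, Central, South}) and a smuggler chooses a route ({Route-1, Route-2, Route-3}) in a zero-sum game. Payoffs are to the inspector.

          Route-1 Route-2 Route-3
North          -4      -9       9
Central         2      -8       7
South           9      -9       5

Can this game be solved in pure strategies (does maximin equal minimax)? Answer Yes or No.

Yes

Row minima: North → -9, Central → -8, South → -9; maximin = -8.
Column maxima: Route-1 → 9, Route-2 → -8, Route-3 → 9; minimax = -8.
maximin = minimax = -8, so a saddle point exists.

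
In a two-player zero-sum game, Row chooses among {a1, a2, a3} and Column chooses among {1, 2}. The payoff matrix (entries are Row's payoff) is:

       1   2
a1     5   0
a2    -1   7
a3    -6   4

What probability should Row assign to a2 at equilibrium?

Row minima: a1 → 0, a2 → -1, a3 → -6; maximin = 0.
Column maxima: 1 → 5, 2 → 7; minimax = 5.
0 ≠ 5, so there is no saddle point; optimal play is mixed.
a3 is strictly dominated by a2, so Row never plays it.
On the remaining 2×2 (a1, a2 vs 1, 2):
Let Row play a1 with probability p. Expected payoff against 1: 5p + (-1)(1−p) = 6p − 1; against 2: 0p + 7(1−p) = −7p + 7.
Setting these equal: 6p − 1 = −7p + 7 ⇒ 13p = 8 ⇒ p = 8/13, and the value is (6)·(8/13) − 1 = 35/13.
For Column: with q = P(1), equating a1's and a2's payoffs gives 5q = −8q + 7 ⇒ q = 7/13.

5/13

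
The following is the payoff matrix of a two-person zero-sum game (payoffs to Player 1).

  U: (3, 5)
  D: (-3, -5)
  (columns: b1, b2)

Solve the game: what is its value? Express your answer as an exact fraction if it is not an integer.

Row minima: U → 3, D → -5; maximin = 3.
Column maxima: b1 → 3, b2 → 5; minimax = 3.
Since maximin = minimax = 3, there is a saddle point and the value is 3.

3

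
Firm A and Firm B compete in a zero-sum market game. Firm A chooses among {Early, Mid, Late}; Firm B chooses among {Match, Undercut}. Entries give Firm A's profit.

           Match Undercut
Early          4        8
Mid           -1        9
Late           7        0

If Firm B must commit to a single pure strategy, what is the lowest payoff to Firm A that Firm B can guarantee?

Column maxima: Match → 7, Undercut → 9.
The smallest of these is 7.

7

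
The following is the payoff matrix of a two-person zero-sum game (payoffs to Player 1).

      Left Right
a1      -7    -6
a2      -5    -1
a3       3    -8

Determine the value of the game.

Row minima: a1 → -7, a2 → -5, a3 → -8; maximin = -5.
Column maxima: Left → 3, Right → -1; minimax = -1.
-5 ≠ -1, so there is no saddle point; optimal play is mixed.
a1 is strictly dominated by a2, so Player 1 never plays it.
On the remaining 2×2 (a2, a3 vs Left, Right):
Let Player 1 play a2 with probability p. Expected payoff against Left: (-5)p + 3(1−p) = −8p + 3; against Right: (-1)p + (-8)(1−p) = 7p − 8.
Setting these equal: −8p + 3 = 7p − 8 ⇒ −15p = -11 ⇒ p = 11/15, and the value is (-8)·(11/15) + 3 = -43/15.
For Player 2: with q = P(Left), equating a2's and a3's payoffs gives −4q − 1 = 11q − 8 ⇒ q = 7/15.

-43/15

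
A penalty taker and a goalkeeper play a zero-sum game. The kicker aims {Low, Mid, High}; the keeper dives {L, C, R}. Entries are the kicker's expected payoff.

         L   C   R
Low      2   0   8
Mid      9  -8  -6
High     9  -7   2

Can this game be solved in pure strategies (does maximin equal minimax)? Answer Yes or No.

Yes

Row minima: Low → 0, Mid → -8, High → -7; maximin = 0.
Column maxima: L → 9, C → 0, R → 8; minimax = 0.
maximin = minimax = 0, so a saddle point exists.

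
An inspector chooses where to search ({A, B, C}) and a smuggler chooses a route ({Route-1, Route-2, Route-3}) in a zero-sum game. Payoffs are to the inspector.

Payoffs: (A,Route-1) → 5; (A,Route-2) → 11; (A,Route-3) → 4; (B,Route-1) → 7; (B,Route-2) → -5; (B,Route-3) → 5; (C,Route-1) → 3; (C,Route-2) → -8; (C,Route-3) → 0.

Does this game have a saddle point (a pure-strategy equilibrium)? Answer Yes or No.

No

Row minima: A → 4, B → -5, C → -8; maximin = 4.
Column maxima: Route-1 → 7, Route-2 → 11, Route-3 → 5; minimax = 5.
4 ≠ 5, so no pure-strategy equilibrium exists.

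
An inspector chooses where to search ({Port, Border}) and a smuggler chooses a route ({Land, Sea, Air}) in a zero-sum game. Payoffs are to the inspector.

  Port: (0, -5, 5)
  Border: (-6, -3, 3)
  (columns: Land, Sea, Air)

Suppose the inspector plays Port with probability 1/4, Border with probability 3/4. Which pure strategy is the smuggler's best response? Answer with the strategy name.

Land

If the smuggler plays Land, the inspector's expected payoff is (1/4)·0 + (3/4)·(-6) = -9/2.
If the smuggler plays Sea, the inspector's expected payoff is (1/4)·(-5) + (3/4)·(-3) = -7/2.
If the smuggler plays Air, the inspector's expected payoff is (1/4)·5 + (3/4)·3 = 7/2.
The smuggler minimizes the inspector's payoff; the smallest is -9/2, so the best response is Land.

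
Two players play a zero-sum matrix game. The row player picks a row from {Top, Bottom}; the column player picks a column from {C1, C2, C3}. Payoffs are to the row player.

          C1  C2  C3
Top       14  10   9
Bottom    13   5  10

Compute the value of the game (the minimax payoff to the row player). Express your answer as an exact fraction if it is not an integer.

Row minima: Top → 9, Bottom → 5; maximin = 9.
Column maxima: C1 → 14, C2 → 10, C3 → 10; minimax = 10.
9 ≠ 10, so there is no saddle point; optimal play is mixed.
C1 is strictly dominated by C2 (it gives the row player strictly more in every row), so the column player never plays it.
On the remaining 2×2 (Top, Bottom vs C2, C3):
Let the row player play Top with probability p. Expected payoff against C2: 10p + 5(1−p) = 5p + 5; against C3: 9p + 10(1−p) = −p + 10.
Setting these equal: 5p + 5 = −p + 10 ⇒ 6p = 5 ⇒ p = 5/6, and the value is (5)·(5/6) + 5 = 55/6.
For the column player: with q = P(C2), equating Top's and Bottom's payoffs gives q + 9 = −5q + 10 ⇒ q = 1/6.

55/6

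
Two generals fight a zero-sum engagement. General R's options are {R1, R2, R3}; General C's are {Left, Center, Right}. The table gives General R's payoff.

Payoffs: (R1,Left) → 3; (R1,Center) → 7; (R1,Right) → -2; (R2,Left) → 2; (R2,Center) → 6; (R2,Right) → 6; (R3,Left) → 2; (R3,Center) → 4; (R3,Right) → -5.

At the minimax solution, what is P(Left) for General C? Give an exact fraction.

8/9

Row minima: R1 → -2, R2 → 2, R3 → -5; maximin = 2.
Column maxima: Left → 3, Center → 7, Right → 6; minimax = 3.
2 ≠ 3, so there is no saddle point; optimal play is mixed.
R3 is strictly dominated by R1, so General R never plays it.
Center is strictly dominated by Left (it gives General R strictly more in every row), so General C never plays it.
On the remaining 2×2 (R1, R2 vs Left, Right):
Let General R play R1 with probability p. Expected payoff against Left: 3p + 2(1−p) = p + 2; against Right: (-2)p + 6(1−p) = −8p + 6.
Setting these equal: p + 2 = −8p + 6 ⇒ 9p = 4 ⇒ p = 4/9, and the value is (1)·(4/9) + 2 = 22/9.
For General C: with q = P(Left), equating R1's and R2's payoffs gives 5q − 2 = −4q + 6 ⇒ q = 8/9.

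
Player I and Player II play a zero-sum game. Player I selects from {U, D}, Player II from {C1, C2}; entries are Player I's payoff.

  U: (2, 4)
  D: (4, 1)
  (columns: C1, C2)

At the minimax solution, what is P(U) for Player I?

Row minima: U → 2, D → 1; maximin = 2.
Column maxima: C1 → 4, C2 → 4; minimax = 4.
2 ≠ 4, so there is no saddle point; optimal play is mixed.
Let Player I play U with probability p. Expected payoff against C1: 2p + 4(1−p) = −2p + 4; against C2: 4p + 1(1−p) = 3p + 1.
Setting these equal: −2p + 4 = 3p + 1 ⇒ −5p = -3 ⇒ p = 3/5, and the value is (-2)·(3/5) + 4 = 14/5.
For Player II: with q = P(C1), equating U's and D's payoffs gives −2q + 4 = 3q + 1 ⇒ q = 3/5.

3/5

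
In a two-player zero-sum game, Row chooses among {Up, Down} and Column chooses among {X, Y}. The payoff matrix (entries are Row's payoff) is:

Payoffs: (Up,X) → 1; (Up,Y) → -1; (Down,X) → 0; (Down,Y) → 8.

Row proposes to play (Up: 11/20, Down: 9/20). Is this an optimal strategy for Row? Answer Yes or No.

No

Against X this mix gives (11/20)·1 + (9/20)·0 = 11/20.
Against Y this mix gives (11/20)·(-1) + (9/20)·8 = 61/20.
Column will play X, holding Row to 11/20. Shifting weight toward the row that does better against X would raise this floor (the equalizing mix achieves 4/5 against both X and Y), so the proposed strategy is not optimal.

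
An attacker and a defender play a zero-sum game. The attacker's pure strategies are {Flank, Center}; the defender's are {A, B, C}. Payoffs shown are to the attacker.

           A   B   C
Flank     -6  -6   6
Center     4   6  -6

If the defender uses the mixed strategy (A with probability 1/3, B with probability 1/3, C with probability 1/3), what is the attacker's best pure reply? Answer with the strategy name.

Expected payoff of Flank: (1/3)·(-6) + (1/3)·(-6) + (1/3)·6 = -2.
Expected payoff of Center: (1/3)·4 + (1/3)·6 + (1/3)·(-6) = 4/3.
The largest is 4/3, so the attacker's best response is Center.

Center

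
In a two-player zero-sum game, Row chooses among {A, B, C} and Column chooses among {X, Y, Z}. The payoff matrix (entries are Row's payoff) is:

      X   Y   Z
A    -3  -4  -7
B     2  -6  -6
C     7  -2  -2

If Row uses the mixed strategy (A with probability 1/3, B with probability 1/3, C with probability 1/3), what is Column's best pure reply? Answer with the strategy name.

Z

If Column plays X, Row's expected payoff is (1/3)·(-3) + (1/3)·2 + (1/3)·7 = 2.
If Column plays Y, Row's expected payoff is (1/3)·(-4) + (1/3)·(-6) + (1/3)·(-2) = -4.
If Column plays Z, Row's expected payoff is (1/3)·(-7) + (1/3)·(-6) + (1/3)·(-2) = -5.
Column minimizes Row's payoff; the smallest is -5, so the best response is Z.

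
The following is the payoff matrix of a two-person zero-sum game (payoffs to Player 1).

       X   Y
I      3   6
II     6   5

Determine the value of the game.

21/4

Row minima: I → 3, II → 5; maximin = 5.
Column maxima: X → 6, Y → 6; minimax = 6.
5 ≠ 6, so there is no saddle point; optimal play is mixed.
Let Player 1 play I with probability p. Expected payoff against X: 3p + 6(1−p) = −3p + 6; against Y: 6p + 5(1−p) = p + 5.
Setting these equal: −3p + 6 = p + 5 ⇒ −4p = -1 ⇒ p = 1/4, and the value is (-3)·(1/4) + 6 = 21/4.
For Player 2: with q = P(X), equating I's and II's payoffs gives −3q + 6 = q + 5 ⇒ q = 1/4.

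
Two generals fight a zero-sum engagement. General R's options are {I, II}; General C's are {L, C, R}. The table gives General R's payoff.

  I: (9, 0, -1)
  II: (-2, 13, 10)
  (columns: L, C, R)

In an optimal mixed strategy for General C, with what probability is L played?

Row minima: I → -1, II → -2; maximin = -1.
Column maxima: L → 9, C → 13, R → 10; minimax = 9.
-1 ≠ 9, so there is no saddle point; optimal play is mixed.
C is strictly dominated by R (it gives General R strictly more in every row), so General C never plays it.
On the remaining 2×2 (I, II vs L, R):
Let General R play I with probability p. Expected payoff against L: 9p + (-2)(1−p) = 11p − 2; against R: (-1)p + 10(1−p) = −11p + 10.
Setting these equal: 11p − 2 = −11p + 10 ⇒ 22p = 12 ⇒ p = 6/11, and the value is (11)·(6/11) − 2 = 4.
For General C: with q = P(L), equating I's and II's payoffs gives 10q − 1 = −12q + 10 ⇒ q = 1/2.

1/2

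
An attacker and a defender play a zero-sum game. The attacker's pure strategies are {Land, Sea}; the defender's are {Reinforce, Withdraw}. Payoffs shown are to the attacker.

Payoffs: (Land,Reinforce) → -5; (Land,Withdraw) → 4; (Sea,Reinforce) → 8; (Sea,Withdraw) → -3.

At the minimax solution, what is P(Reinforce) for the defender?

7/20

Row minima: Land → -5, Sea → -3; maximin = -3.
Column maxima: Reinforce → 8, Withdraw → 4; minimax = 4.
-3 ≠ 4, so there is no saddle point; optimal play is mixed.
Let the attacker play Land with probability p. Expected payoff against Reinforce: (-5)p + 8(1−p) = −13p + 8; against Withdraw: 4p + (-3)(1−p) = 7p − 3.
Setting these equal: −13p + 8 = 7p − 3 ⇒ −20p = -11 ⇒ p = 11/20, and the value is (-13)·(11/20) + 8 = 17/20.
For the defender: with q = P(Reinforce), equating Land's and Sea's payoffs gives −9q + 4 = 11q − 3 ⇒ q = 7/20.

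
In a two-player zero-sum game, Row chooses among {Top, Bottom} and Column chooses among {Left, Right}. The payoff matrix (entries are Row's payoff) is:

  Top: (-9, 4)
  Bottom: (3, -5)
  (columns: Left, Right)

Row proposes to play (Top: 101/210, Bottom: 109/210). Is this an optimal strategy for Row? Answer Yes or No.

No

Against Left this mix gives (101/210)·(-9) + (109/210)·3 = -97/35.
Against Right this mix gives (101/210)·4 + (109/210)·(-5) = -47/70.
Column will play Left, holding Row to -97/35. Shifting weight toward the row that does better against Left would raise this floor (the equalizing mix achieves -11/7 against both Left and Right), so the proposed strategy is not optimal.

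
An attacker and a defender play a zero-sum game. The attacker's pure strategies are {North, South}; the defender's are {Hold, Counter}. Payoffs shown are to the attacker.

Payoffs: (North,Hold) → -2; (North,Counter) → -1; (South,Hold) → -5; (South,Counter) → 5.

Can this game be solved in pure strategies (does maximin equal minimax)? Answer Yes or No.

Yes

Row minima: North → -2, South → -5; maximin = -2.
Column maxima: Hold → -2, Counter → 5; minimax = -2.
maximin = minimax = -2, so a saddle point exists.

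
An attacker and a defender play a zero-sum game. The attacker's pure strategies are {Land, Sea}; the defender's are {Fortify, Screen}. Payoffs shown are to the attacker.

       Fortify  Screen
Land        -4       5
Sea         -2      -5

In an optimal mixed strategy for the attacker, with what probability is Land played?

Row minima: Land → -4, Sea → -5; maximin = -4.
Column maxima: Fortify → -2, Screen → 5; minimax = -2.
-4 ≠ -2, so there is no saddle point; optimal play is mixed.
Let the attacker play Land with probability p. Expected payoff against Fortify: (-4)p + (-2)(1−p) = −2p − 2; against Screen: 5p + (-5)(1−p) = 10p − 5.
Setting these equal: −2p − 2 = 10p − 5 ⇒ −12p = -3 ⇒ p = 1/4, and the value is (-2)·(1/4) − 2 = -5/2.
For the defender: with q = P(Fortify), equating Land's and Sea's payoffs gives −9q + 5 = 3q − 5 ⇒ q = 5/6.

1/4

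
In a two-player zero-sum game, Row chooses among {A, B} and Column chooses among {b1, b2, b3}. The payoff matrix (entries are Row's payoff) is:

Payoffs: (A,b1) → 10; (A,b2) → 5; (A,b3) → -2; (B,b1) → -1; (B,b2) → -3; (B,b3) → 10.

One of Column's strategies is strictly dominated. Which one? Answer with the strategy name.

b1

b2 holds Row's payoff strictly below b1 in every row: 5 < 10, -3 < -1.
So b1 is strictly dominated for Column.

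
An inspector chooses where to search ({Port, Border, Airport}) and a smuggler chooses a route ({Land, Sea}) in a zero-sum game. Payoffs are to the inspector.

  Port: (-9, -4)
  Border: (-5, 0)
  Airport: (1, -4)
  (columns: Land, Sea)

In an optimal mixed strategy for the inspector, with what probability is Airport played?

1/2

Row minima: Port → -9, Border → -5, Airport → -4; maximin = -4.
Column maxima: Land → 1, Sea → 0; minimax = 0.
-4 ≠ 0, so there is no saddle point; optimal play is mixed.
Port is strictly dominated by Border, so the inspector never plays it.
On the remaining 2×2 (Border, Airport vs Land, Sea):
Let the inspector play Border with probability p. Expected payoff against Land: (-5)p + 1(1−p) = −6p + 1; against Sea: 0p + (-4)(1−p) = 4p − 4.
Setting these equal: −6p + 1 = 4p − 4 ⇒ −10p = -5 ⇒ p = 1/2, and the value is (-6)·(1/2) + 1 = -2.
For the smuggler: with q = P(Land), equating Border's and Airport's payoffs gives −5q = 5q − 4 ⇒ q = 2/5.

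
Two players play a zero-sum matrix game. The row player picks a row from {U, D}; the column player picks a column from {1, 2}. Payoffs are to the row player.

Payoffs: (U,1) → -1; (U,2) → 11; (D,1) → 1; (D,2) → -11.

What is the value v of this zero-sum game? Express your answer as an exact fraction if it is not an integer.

0

Row minima: U → -1, D → -11; maximin = -1.
Column maxima: 1 → 1, 2 → 11; minimax = 1.
-1 ≠ 1, so there is no saddle point; optimal play is mixed.
Let the row player play U with probability p. Expected payoff against 1: (-1)p + 1(1−p) = −2p + 1; against 2: 11p + (-11)(1−p) = 22p − 11.
Setting these equal: −2p + 1 = 22p − 11 ⇒ −24p = -12 ⇒ p = 1/2, and the value is (-2)·(1/2) + 1 = 0.
For the column player: with q = P(1), equating U's and D's payoffs gives −12q + 11 = 12q − 11 ⇒ q = 11/12.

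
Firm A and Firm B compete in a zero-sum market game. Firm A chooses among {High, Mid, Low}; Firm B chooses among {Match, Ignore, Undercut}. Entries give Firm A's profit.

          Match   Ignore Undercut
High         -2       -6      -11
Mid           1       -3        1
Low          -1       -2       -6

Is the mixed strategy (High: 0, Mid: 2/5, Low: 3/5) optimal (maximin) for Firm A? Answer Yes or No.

Against Match this mix gives (2/5)·1 + (3/5)·(-1) = -1/5.
Against Ignore this mix gives (2/5)·(-3) + (3/5)·(-2) = -12/5.
Against Undercut this mix gives (2/5)·1 + (3/5)·(-6) = -16/5.
Firm B will play Undercut, holding Firm A to -16/5. Shifting weight toward the row that does better against Undercut would raise this floor (the equalizing mix achieves -5/2 against both Undercut and Ignore), so the proposed strategy is not optimal.

No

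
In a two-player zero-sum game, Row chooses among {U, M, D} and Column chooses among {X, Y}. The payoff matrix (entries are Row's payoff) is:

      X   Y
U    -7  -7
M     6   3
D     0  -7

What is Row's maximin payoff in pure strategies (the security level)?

Row minima: U → -7, M → 3, D → -7.
The best of these is 3.

3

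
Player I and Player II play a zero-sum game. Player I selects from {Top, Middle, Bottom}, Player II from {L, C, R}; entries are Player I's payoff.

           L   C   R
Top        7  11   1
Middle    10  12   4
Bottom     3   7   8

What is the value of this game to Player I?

Row minima: Top → 1, Middle → 4, Bottom → 3; maximin = 4.
Column maxima: L → 10, C → 12, R → 8; minimax = 8.
4 ≠ 8, so there is no saddle point; optimal play is mixed.
Top is strictly dominated by Middle, so Player I never plays it.
C is strictly dominated by L (it gives Player I strictly more in every row), so Player II never plays it.
On the remaining 2×2 (Middle, Bottom vs L, R):
Let Player I play Middle with probability p. Expected payoff against L: 10p + 3(1−p) = 7p + 3; against R: 4p + 8(1−p) = −4p + 8.
Setting these equal: 7p + 3 = −4p + 8 ⇒ 11p = 5 ⇒ p = 5/11, and the value is (7)·(5/11) + 3 = 68/11.
For Player II: with q = P(L), equating Middle's and Bottom's payoffs gives 6q + 4 = −5q + 8 ⇒ q = 4/11.

68/11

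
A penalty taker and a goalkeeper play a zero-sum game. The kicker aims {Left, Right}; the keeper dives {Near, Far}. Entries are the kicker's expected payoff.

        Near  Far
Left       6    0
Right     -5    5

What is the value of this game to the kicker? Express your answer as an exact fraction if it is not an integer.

15/8

Row minima: Left → 0, Right → -5; maximin = 0.
Column maxima: Near → 6, Far → 5; minimax = 5.
0 ≠ 5, so there is no saddle point; optimal play is mixed.
Let the kicker play Left with probability p. Expected payoff against Near: 6p + (-5)(1−p) = 11p − 5; against Far: 0p + 5(1−p) = −5p + 5.
Setting these equal: 11p − 5 = −5p + 5 ⇒ 16p = 10 ⇒ p = 5/8, and the value is (11)·(5/8) − 5 = 15/8.
For the keeper: with q = P(Near), equating Left's and Right's payoffs gives 6q = −10q + 5 ⇒ q = 5/16.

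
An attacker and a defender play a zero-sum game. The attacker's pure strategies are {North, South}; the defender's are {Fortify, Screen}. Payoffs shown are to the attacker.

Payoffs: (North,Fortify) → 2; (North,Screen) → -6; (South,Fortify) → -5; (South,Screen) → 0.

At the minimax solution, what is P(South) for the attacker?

8/13

Row minima: North → -6, South → -5; maximin = -5.
Column maxima: Fortify → 2, Screen → 0; minimax = 0.
-5 ≠ 0, so there is no saddle point; optimal play is mixed.
Let the attacker play North with probability p. Expected payoff against Fortify: 2p + (-5)(1−p) = 7p − 5; against Screen: (-6)p + 0(1−p) = −6p.
Setting these equal: 7p − 5 = −6p ⇒ 13p = 5 ⇒ p = 5/13, and the value is (7)·(5/13) − 5 = -30/13.
For the defender: with q = P(Fortify), equating North's and South's payoffs gives 8q − 6 = −5q ⇒ q = 6/13.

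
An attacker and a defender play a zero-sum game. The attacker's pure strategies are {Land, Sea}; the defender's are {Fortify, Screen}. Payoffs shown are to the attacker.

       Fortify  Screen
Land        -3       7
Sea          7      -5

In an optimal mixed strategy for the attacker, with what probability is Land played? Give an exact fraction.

6/11

Row minima: Land → -3, Sea → -5; maximin = -3.
Column maxima: Fortify → 7, Screen → 7; minimax = 7.
-3 ≠ 7, so there is no saddle point; optimal play is mixed.
Let the attacker play Land with probability p. Expected payoff against Fortify: (-3)p + 7(1−p) = −10p + 7; against Screen: 7p + (-5)(1−p) = 12p − 5.
Setting these equal: −10p + 7 = 12p − 5 ⇒ −22p = -12 ⇒ p = 6/11, and the value is (-10)·(6/11) + 7 = 17/11.
For the defender: with q = P(Fortify), equating Land's and Sea's payoffs gives −10q + 7 = 12q − 5 ⇒ q = 6/11.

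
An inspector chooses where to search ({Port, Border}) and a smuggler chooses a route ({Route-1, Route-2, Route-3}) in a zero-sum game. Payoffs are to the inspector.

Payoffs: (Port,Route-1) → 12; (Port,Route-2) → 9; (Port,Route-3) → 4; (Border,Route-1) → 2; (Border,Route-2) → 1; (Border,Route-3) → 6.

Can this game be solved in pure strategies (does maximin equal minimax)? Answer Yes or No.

No

Row minima: Port → 4, Border → 1; maximin = 4.
Column maxima: Route-1 → 12, Route-2 → 9, Route-3 → 6; minimax = 6.
4 ≠ 6, so no pure-strategy equilibrium exists.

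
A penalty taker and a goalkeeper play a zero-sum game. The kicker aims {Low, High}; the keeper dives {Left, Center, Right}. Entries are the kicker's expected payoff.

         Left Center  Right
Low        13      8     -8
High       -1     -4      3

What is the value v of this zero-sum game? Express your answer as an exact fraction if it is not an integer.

-8/23

Row minima: Low → -8, High → -4; maximin = -4.
Column maxima: Left → 13, Center → 8, Right → 3; minimax = 3.
-4 ≠ 3, so there is no saddle point; optimal play is mixed.
Left is strictly dominated by Center (it gives the kicker strictly more in every row), so the keeper never plays it.
On the remaining 2×2 (Low, High vs Center, Right):
Let the kicker play Low with probability p. Expected payoff against Center: 8p + (-4)(1−p) = 12p − 4; against Right: (-8)p + 3(1−p) = −11p + 3.
Setting these equal: 12p − 4 = −11p + 3 ⇒ 23p = 7 ⇒ p = 7/23, and the value is (12)·(7/23) − 4 = -8/23.
For the keeper: with q = P(Center), equating Low's and High's payoffs gives 16q − 8 = −7q + 3 ⇒ q = 11/23.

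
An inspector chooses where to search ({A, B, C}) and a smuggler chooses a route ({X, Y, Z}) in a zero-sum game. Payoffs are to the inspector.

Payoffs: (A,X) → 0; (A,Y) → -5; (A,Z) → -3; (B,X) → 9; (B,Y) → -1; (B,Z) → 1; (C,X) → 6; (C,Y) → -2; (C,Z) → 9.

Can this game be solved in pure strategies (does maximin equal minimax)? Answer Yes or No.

Yes

Row minima: A → -5, B → -1, C → -2; maximin = -1.
Column maxima: X → 9, Y → -1, Z → 9; minimax = -1.
maximin = minimax = -1, so a saddle point exists.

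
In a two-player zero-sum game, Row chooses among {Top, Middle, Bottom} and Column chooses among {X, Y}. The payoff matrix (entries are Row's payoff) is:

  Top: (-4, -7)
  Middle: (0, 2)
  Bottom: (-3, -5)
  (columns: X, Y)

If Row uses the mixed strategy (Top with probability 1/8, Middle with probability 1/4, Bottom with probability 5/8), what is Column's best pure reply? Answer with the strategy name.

If Column plays X, Row's expected payoff is (1/8)·(-4) + (1/4)·0 + (5/8)·(-3) = -19/8.
If Column plays Y, Row's expected payoff is (1/8)·(-7) + (1/4)·2 + (5/8)·(-5) = -7/2.
Column minimizes Row's payoff; the smallest is -7/2, so the best response is Y.

Y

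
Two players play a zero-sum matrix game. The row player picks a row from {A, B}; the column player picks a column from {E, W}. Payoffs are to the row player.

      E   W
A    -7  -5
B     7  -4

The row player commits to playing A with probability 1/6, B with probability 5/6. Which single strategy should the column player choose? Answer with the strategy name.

W

If the column player plays E, the row player's expected payoff is (1/6)·(-7) + (5/6)·7 = 14/3.
If the column player plays W, the row player's expected payoff is (1/6)·(-5) + (5/6)·(-4) = -25/6.
The column player minimizes the row player's payoff; the smallest is -25/6, so the best response is W.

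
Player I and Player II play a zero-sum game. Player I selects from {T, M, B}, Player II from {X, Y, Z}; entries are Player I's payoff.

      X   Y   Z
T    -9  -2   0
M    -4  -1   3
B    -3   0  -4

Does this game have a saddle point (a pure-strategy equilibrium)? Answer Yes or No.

Row minima: T → -9, M → -4, B → -4; maximin = -4.
Column maxima: X → -3, Y → 0, Z → 3; minimax = -3.
-4 ≠ -3, so no pure-strategy equilibrium exists.

No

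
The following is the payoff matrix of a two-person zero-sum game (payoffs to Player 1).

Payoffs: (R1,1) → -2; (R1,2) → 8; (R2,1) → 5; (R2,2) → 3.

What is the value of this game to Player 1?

Row minima: R1 → -2, R2 → 3; maximin = 3.
Column maxima: 1 → 5, 2 → 8; minimax = 5.
3 ≠ 5, so there is no saddle point; optimal play is mixed.
Let Player 1 play R1 with probability p. Expected payoff against 1: (-2)p + 5(1−p) = −7p + 5; against 2: 8p + 3(1−p) = 5p + 3.
Setting these equal: −7p + 5 = 5p + 3 ⇒ −12p = -2 ⇒ p = 1/6, and the value is (-7)·(1/6) + 5 = 23/6.
For Player 2: with q = P(1), equating R1's and R2's payoffs gives −10q + 8 = 2q + 3 ⇒ q = 5/12.

23/6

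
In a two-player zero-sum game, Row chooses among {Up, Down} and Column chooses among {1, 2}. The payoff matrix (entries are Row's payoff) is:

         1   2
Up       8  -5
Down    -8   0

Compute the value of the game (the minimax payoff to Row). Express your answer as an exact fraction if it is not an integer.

Row minima: Up → -5, Down → -8; maximin = -5.
Column maxima: 1 → 8, 2 → 0; minimax = 0.
-5 ≠ 0, so there is no saddle point; optimal play is mixed.
Let Row play Up with probability p. Expected payoff against 1: 8p + (-8)(1−p) = 16p − 8; against 2: (-5)p + 0(1−p) = −5p.
Setting these equal: 16p − 8 = −5p ⇒ 21p = 8 ⇒ p = 8/21, and the value is (16)·(8/21) − 8 = -40/21.
For Column: with q = P(1), equating Up's and Down's payoffs gives 13q − 5 = −8q ⇒ q = 5/21.

-40/21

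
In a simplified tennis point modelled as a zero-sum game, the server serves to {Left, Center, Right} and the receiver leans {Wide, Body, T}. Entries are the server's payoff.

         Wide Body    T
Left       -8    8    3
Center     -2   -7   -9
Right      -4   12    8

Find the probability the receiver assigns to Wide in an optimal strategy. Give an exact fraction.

Row minima: Left → -8, Center → -9, Right → -4; maximin = -4.
Column maxima: Wide → -2, Body → 12, T → 8; minimax = -2.
-4 ≠ -2, so there is no saddle point; optimal play is mixed.
Left is strictly dominated by Right, so the server never plays it.
Body is strictly dominated by T (it gives the server strictly more in every row), so the receiver never plays it.
On the remaining 2×2 (Center, Right vs Wide, T):
Let the server play Center with probability p. Expected payoff against Wide: (-2)p + (-4)(1−p) = 2p − 4; against T: (-9)p + 8(1−p) = −17p + 8.
Setting these equal: 2p − 4 = −17p + 8 ⇒ 19p = 12 ⇒ p = 12/19, and the value is (2)·(12/19) − 4 = -52/19.
For the receiver: with q = P(Wide), equating Center's and Right's payoffs gives 7q − 9 = −12q + 8 ⇒ q = 17/19.

17/19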